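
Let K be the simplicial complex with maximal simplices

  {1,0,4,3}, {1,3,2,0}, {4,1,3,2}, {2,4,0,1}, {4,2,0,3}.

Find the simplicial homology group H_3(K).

We work with the vertex ordering 0 < 1 < 2 < 3 < 4. The simplices of K, each written with vertices in increasing order, are:

  0-simplices (5): [0], [1], [2], [3], [4]
  1-simplices (10): [0,1], [0,2], [0,3], [0,4], [1,2], [1,3], [1,4], [2,3], [2,4], [3,4]
  2-simplices (10): [0,1,2], [0,1,3], [0,1,4], [0,2,3], [0,2,4], [0,3,4], [1,2,3], [1,2,4], [1,3,4], [2,3,4]
  3-simplices (5): [0,1,2,3], [0,1,2,4], [0,1,3,4], [0,2,3,4], [1,2,3,4]

giving chain groups C_0 ≅ Z^5, C_1 ≅ Z^10, C_2 ≅ Z^10, C_3 ≅ Z^5.

The boundary map ∂_1: C_1 → C_0 maps an edge to its endpoints' difference, ∂[p,q] = q − p.
This gives a 5×10 integer matrix of rank 4; reducing to Smith normal form yields diagonal entries (1,1,1,1).

∂_2: C_2 → C_1 maps a triangle to the signed sum of its edges. For instance
  ∂[0,2,4] = [2,4] − [0,4] + [0,2],
  ∂[0,2,3] = [2,3] − [0,3] + [0,2].
As a 10×10 matrix over Z this has rank 6, with invariant factors (1,1,1,1,1,1).

The boundary map ∂_3: C_3 → C_2 sends each 3-simplex σ to the alternating sum Σ_i (−1)^i (σ with its i-th vertex removed). For instance
  ∂[0,1,2,3] = [1,2,3] − [0,2,3] + [0,1,3] − [0,1,2],
  ∂[0,2,3,4] = [2,3,4] − [0,3,4] + [0,2,4] − [0,2,3].
As a 10×5 matrix over Z this has rank 4, with invariant factors (1,1,1,1).

Reading off H_k = ker ∂_k / im ∂_{k+1}:

  H_3: rank ker ∂_3 − rank ∂_4 = (5 − 4) − 0 = 1, and there is no ∂_4, so H_3 = Z.

H_3 = Z.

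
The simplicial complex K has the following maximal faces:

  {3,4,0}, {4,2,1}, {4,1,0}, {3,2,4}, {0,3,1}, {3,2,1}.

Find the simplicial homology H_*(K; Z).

Take the total order 0 < 1 < 2 < 3 < 4 on the vertex set. Then K (dimension 2) consists of the simplices:

  0-simplices (5): [0], [1], [2], [3], [4]
  1-simplices (9): [0,1], [0,3], [0,4], [1,2], [1,3], [1,4], [2,3], [2,4], [3,4]
  2-simplices (6): [0,1,3], [0,1,4], [0,3,4], [1,2,3], [1,2,4], [2,3,4]

giving chain groups C_0 ≅ Z^5, C_1 ≅ Z^9, C_2 ≅ Z^6.

∂_1: C_1 → C_0 sends each edge [p,q] (with p < q) to q − p.
The 5×9 boundary matrix has rank 4 and Smith normal form diag(1,1,1,1).

∂_2: C_2 → C_1 maps a triangle to the signed sum of its edges. For instance
  ∂[0,1,4] = [1,4] − [0,4] + [0,1],
  ∂[1,2,3] = [2,3] − [1,3] + [1,2].
This gives a 9×6 integer matrix of rank 5; reducing to Smith normal form yields diagonal entries (1,1,1,1,1).

Now H_k = ker ∂_k / im ∂_{k+1}, so:

  H_0: rank C_0 − rank ∂_1 = 5 − 4 = 1, and the invariant factors of ∂_1 are all 1, so H_0 ≅ Z.
  H_1: rank ker ∂_1 − rank ∂_2 = (9 − 4) − 5 = 0, and the invariant factors of ∂_2 are all 1, so H_1 ≅ 0.
  H_2: rank ker ∂_2 − rank ∂_3 = (6 − 5) − 0 = 1, and there is no ∂_3, so H_2 ≅ Z.

(K is a triangulation of the 2-sphere S^2.)

H_0 = Z,  H_1 = 0,  H_2 = Z.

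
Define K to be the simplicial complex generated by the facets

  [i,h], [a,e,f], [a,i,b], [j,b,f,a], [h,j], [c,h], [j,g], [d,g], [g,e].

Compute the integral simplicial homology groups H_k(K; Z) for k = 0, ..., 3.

Take the total order a < b < c < d < e < f < g < h < i < j on the vertex set. Then K (dimension 3) consists of the simplices:

  0-simplices (10): a, b, c, d, e, f, g, h, i, j
  1-simplices (16): ab, ae, af, ai, aj, bf, bi, bj, ch, dg, ef, eg, fj, gj, hi, hj
  2-simplices (6): abf, abi, abj, aef, afj, bfj
  3-simplices (1): abfj

so the chain groups are C_0 ≅ Z^10, C_1 ≅ Z^16, C_2 ≅ Z^6, C_3 ≅ Z^1.

Boundary ∂_1: C_1 → C_0 is given by ∂[p,q] = [q] − [p]. For instance
  ∂eg = g − e.
This gives a 10×16 integer matrix of rank 9; reducing to Smith normal form yields diagonal entries (1,1,1,1,1,1,1,1,1).

The boundary map ∂_2: C_2 → C_1 maps a triangle to the signed sum of its edges. For instance
  ∂abj = bj − aj + ab,
  ∂abi = bi − ai + ab.
As a 16×6 matrix over Z this has rank 5, with invariant factors (1,1,1,1,1).

The boundary map ∂_3: C_3 → C_2 sends each 3-simplex σ to the alternating sum Σ_i (−1)^i (σ with its i-th vertex removed). For instance
  ∂abfj = bfj − afj + abj − abf.
The 6×1 boundary matrix has rank 1 and Smith normal form diag(1).

From H_k ≅ ker(∂_k) / im(∂_{k+1}) we obtain:

  H_0: rank C_0 − rank ∂_1 = 10 − 9 = 1, and the invariant factors of ∂_1 are all 1, so H_0 = Z.
  H_1: rank ker ∂_1 − rank ∂_2 = (16 − 9) − 5 = 2, and the invariant factors of ∂_2 are all 1, so H_1 = Z^2.
  H_2: rank ker ∂_2 − rank ∂_3 = (6 − 5) − 1 = 0, and the invariant factors of ∂_3 are all 1, so H_2 = 0.
  H_3: rank ker ∂_3 − rank ∂_4 = (1 − 1) − 0 = 0, and there is no ∂_4, so H_3 = 0.

As a check, the Euler characteristic is 10 − 16 + 6 − 1 = -1, which agrees with 1 − 2 + 0 − 0 = -1.

H_0 = Z,  H_1 = Z^2,  H_2 = 0,  H_3 = 0.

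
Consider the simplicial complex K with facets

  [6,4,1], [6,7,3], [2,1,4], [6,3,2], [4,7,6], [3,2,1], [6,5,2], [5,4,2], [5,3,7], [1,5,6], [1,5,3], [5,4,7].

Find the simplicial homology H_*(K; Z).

H_0 = Z,  H_1 = Z/2Z,  H_2 = 0.

We work with the vertex ordering 1 < 2 < 3 < 4 < 5 < 6 < 7. The simplices of K, each written with vertices in increasing order, are:

  0-simplices (7): [1], [2], [3], [4], [5], [6], [7]
  1-simplices (18): [1,2], [1,3], [1,4], [1,5], [1,6], [2,3], [2,4], [2,5], [2,6], [3,5], [3,6], [3,7], [4,5], [4,6], [4,7], [5,6], [5,7], [6,7]
  2-simplices (12): [1,2,3], [1,2,4], [1,3,5], [1,4,6], [1,5,6], [2,3,6], [2,4,5], [2,5,6], [3,5,7], [3,6,7], [4,5,7], [4,6,7]

so the chain groups are C_0 ≅ Z^7, C_1 ≅ Z^18, C_2 ≅ Z^12.

∂_1: C_1 → C_0 is given by ∂[p,q] = [q] − [p].
The 7×18 boundary matrix has rank 6 and Smith normal form diag(1,1,1,1,1,1).

Boundary ∂_2: C_2 → C_1 acts by ∂[p,q,r] = [q,r] − [p,r] + [p,q]. For instance
  ∂[3,6,7] = [6,7] − [3,7] + [3,6],
  ∂[1,2,3] = [2,3] − [1,3] + [1,2].
As a 18×12 matrix over Z this has rank 12, with invariant factors (1,1,1,1,1,1,1,1,1,1,1,2).

From H_k ≅ ker(∂_k) / im(∂_{k+1}) we obtain:

  H_0: rank C_0 − rank ∂_1 = 7 − 6 = 1, and the invariant factors of ∂_1 are all 1, so H_0 = Z.
  H_1: rank ker ∂_1 − rank ∂_2 = (18 − 6) − 12 = 0, and ∂_2 has invariant factor 2 > 1, so H_1 = Z/2Z.
  H_2: rank ker ∂_2 − rank ∂_3 = (12 − 12) − 0 = 0, and there is no ∂_3, so H_2 = 0.

As a check, the Euler characteristic is 7 − 18 + 12 = 1, which agrees with 1 − 0 + 0 = 1.
(K is a triangulation of the real projective plane RP^2.)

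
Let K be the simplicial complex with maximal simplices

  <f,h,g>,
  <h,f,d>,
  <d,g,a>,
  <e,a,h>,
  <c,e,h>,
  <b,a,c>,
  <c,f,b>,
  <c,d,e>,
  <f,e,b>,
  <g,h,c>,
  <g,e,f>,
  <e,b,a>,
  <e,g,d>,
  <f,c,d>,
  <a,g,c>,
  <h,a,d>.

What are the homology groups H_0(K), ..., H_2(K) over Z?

H_0 = Z,  H_1 = Z^2,  H_2 = Z.

Fix the vertex order a < b < c < d < e < f < g < h and write every simplex with vertices in increasing order. Then dim K = 2 and the simplices of K are:

  0-simplices (8): a, b, c, d, e, f, g, h
  1-simplices (24): ab, ac, ad, ae, ag, ah, bc, be, bf, cd, ce, cf, cg, ch, de, df, dg, dh, ef, eg, eh, fg, fh, gh
  2-simplices (16): abc, abe, acg, adg, adh, aeh, bcf, bef, cde, cdf, ceh, cgh, deg, dfh, efg, fgh

Hence C_0 ≅ Z^8, C_1 ≅ Z^24, C_2 ≅ Z^16.

Boundary ∂_1: C_1 → C_0 is given by ∂[p,q] = [q] − [p]. For instance
  ∂ch = h − c.
The 8×24 boundary matrix has rank 7 and Smith normal form diag(1,1,1,1,1,1,1).

The boundary map ∂_2: C_2 → C_1 acts by ∂[p,q,r] = [q,r] − [p,r] + [p,q]. For instance
  ∂acg = cg − ag + ac,
  ∂cdf = df − cf + cd.
This gives a 24×16 integer matrix of rank 15; reducing to Smith normal form yields diagonal entries (1,1,1,1,1,1,1,1,1,1,1,1,1,1,1).

Reading off H_k = ker ∂_k / im ∂_{k+1}:

  H_0: rank C_0 − rank ∂_1 = 8 − 7 = 1, and the invariant factors of ∂_1 are all 1, so H_0 ≅ Z.
  H_1: rank ker ∂_1 − rank ∂_2 = (24 − 7) − 15 = 2, and the invariant factors of ∂_2 are all 1, so H_1 ≅ Z^2.
  H_2: rank ker ∂_2 − rank ∂_3 = (16 − 15) − 0 = 1, and there is no ∂_3, so H_2 ≅ Z.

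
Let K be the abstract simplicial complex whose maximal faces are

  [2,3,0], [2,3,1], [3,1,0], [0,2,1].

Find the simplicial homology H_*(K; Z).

Fix the vertex order 0 < 1 < 2 < 3 and write every simplex with vertices in increasing order. Then dim K = 2 and the simplices of K are:

  0-simplices (4): [0], [1], [2], [3]
  1-simplices (6): [0,1], [0,2], [0,3], [1,2], [1,3], [2,3]
  2-simplices (4): [0,1,2], [0,1,3], [0,2,3], [1,2,3]

Hence C_0 ≅ Z^4, C_1 ≅ Z^6, C_2 ≅ Z^4.

Boundary ∂_1: C_1 → C_0 sends each edge [p,q] (with p < q) to q − p. For instance
  ∂[2,3] = [3] − [2].
The 4×6 boundary matrix has rank 3 and Smith normal form diag(1,1,1).

Boundary ∂_2: C_2 → C_1 maps a triangle to the signed sum of its edges. For instance
  ∂[1,2,3] = [2,3] − [1,3] + [1,2],
  ∂[0,1,2] = [1,2] − [0,2] + [0,1].
As a 6×4 matrix over Z this has rank 3, with invariant factors (1,1,1).

Computing H_k = (kernel of ∂_k) / (image of ∂_{k+1}):

  H_0: rank C_0 − rank ∂_1 = 4 − 3 = 1, and the invariant factors of ∂_1 are all 1, so H_0 ≅ Z.
  H_1: rank ker ∂_1 − rank ∂_2 = (6 − 3) − 3 = 0, and the invariant factors of ∂_2 are all 1, so H_1 ≅ 0.
  H_2: rank ker ∂_2 − rank ∂_3 = (4 − 3) − 0 = 1, and there is no ∂_3, so H_2 ≅ Z.

(K is a triangulation of the 2-sphere S^2.)

H_0 ≅ Z,  H_1 = 0,  H_2 ≅ Z.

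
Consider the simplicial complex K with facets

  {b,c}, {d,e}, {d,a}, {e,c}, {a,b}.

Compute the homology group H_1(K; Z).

H_1 ≅ Z.

We work with the vertex ordering a < b < c < d < e. The simplices of K, each written with vertices in increasing order, are:

  0-simplices (5): a, b, c, d, e
  1-simplices (5): ab, ad, bc, ce, de

so the chain groups are C_0 ≅ Z^5, C_1 ≅ Z^5.

∂_1: C_1 → C_0 maps an edge to its endpoints' difference, ∂[p,q] = q − p. For instance
  ∂ce = e − c.
The 5×5 boundary matrix has rank 4 and Smith normal form diag(1,1,1,1).

Now H_k = ker ∂_k / im ∂_{k+1}, so:

  H_1: rank ker ∂_1 − rank ∂_2 = (5 − 4) − 0 = 1, and there is no ∂_2, so H_1 = Z.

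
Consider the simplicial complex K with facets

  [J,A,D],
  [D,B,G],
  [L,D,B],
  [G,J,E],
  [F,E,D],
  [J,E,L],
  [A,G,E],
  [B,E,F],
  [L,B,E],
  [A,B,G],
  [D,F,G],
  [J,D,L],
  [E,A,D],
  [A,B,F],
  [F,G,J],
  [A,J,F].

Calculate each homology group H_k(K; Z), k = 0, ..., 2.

Take the total order A < B < D < E < F < G < J < L on the vertex set. Then K (dimension 2) consists of the simplices:

  0-simplices (8): A, B, D, E, F, G, J, L
  1-simplices (24): AB, AD, AE, AF, AG, AJ, BD, BE, BF, BG, BL, DE, DF, DG, DJ, DL, EF, EG, EJ, EL, FG, FJ, GJ, JL
  2-simplices (16): ABF, ABG, ADE, ADJ, AEG, AFJ, BDG, BDL, BEF, BEL, DEF, DFG, DJL, EGJ, EJL, FGJ

Hence C_0 ≅ Z^8, C_1 ≅ Z^24, C_2 ≅ Z^16.

Boundary ∂_1: C_1 → C_0 maps an edge to its endpoints' difference, ∂[p,q] = q − p.
The resulting 8×24 matrix has rank 7, and its Smith normal form has invariant factors (1,1,1,1,1,1,1).

The boundary map ∂_2: C_2 → C_1 acts by ∂[p,q,r] = [q,r] − [p,r] + [p,q]. For instance
  ∂ADE = DE − AE + AD,
  ∂ADJ = DJ − AJ + AD.
As a 24×16 matrix over Z this has rank 15, with invariant factors (1,1,1,1,1,1,1,1,1,1,1,1,1,1,1).

From H_k ≅ ker(∂_k) / im(∂_{k+1}) we obtain:

  H_0: rank C_0 − rank ∂_1 = 8 − 7 = 1, and the invariant factors of ∂_1 are all 1, so H_0 ≅ Z.
  H_1: rank ker ∂_1 − rank ∂_2 = (24 − 7) − 15 = 2, and the invariant factors of ∂_2 are all 1, so H_1 ≅ Z^2.
  H_2: rank ker ∂_2 − rank ∂_3 = (16 − 15) − 0 = 1, and there is no ∂_3, so H_2 ≅ Z.

H_0 ≅ Z,  H_1 ≅ Z^2,  H_2 ≅ Z.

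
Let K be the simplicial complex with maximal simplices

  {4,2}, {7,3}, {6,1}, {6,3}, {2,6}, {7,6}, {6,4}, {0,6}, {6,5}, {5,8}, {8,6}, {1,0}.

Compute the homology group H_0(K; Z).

K has 9 vertices, 12 edges.
rank ∂_0 = 0, rank ∂_1 = 8 ⇒ b_0 = 9 − 0 − 8 = 1; all invariant factors of ∂_1 are 1 so no torsion. So H_0 = Z.

H_0 = Z.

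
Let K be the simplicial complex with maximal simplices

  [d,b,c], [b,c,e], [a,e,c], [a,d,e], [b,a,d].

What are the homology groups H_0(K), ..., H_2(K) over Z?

H_0 = Z,  H_1 = Z,  H_2 = 0.

Fix the vertex order a < b < c < d < e and write every simplex with vertices in increasing order. Then dim K = 2 and the simplices of K are:

  0-simplices (5): a, b, c, d, e
  1-simplices (10): ab, ac, ad, ae, bc, bd, be, cd, ce, de
  2-simplices (5): abd, ace, ade, bcd, bce

giving chain groups C_0 ≅ Z^5, C_1 ≅ Z^10, C_2 ≅ Z^5.

∂_1: C_1 → C_0 maps an edge to its endpoints' difference, ∂[p,q] = q − p.
The resulting 5×10 matrix has rank 4, and its Smith normal form has invariant factors (1,1,1,1).

The boundary map ∂_2: C_2 → C_1 sends each 2-simplex [p,q,r] to [q,r] − [p,r] + [p,q]. For instance
  ∂ade = de − ae + ad,
  ∂abd = bd − ad + ab.
The 10×5 boundary matrix has rank 5 and Smith normal form diag(1,1,1,1,1).

Reading off H_k = ker ∂_k / im ∂_{k+1}:

  H_0: rank C_0 − rank ∂_1 = 5 − 4 = 1, and the invariant factors of ∂_1 are all 1, so H_0 = Z.
  H_1: rank ker ∂_1 − rank ∂_2 = (10 − 4) − 5 = 1, and the invariant factors of ∂_2 are all 1, so H_1 = Z.
  H_2: rank ker ∂_2 − rank ∂_3 = (5 − 5) − 0 = 0, and there is no ∂_3, so H_2 = 0.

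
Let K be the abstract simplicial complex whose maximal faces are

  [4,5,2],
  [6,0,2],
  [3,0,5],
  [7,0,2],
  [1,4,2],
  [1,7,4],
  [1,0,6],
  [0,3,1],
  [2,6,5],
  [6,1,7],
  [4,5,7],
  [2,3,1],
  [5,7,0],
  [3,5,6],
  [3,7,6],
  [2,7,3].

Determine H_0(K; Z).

Fix the vertex order 0 < 1 < 2 < 3 < 4 < 5 < 6 < 7 and write every simplex with vertices in increasing order. Then dim K = 2 and the simplices of K are:

  0-simplices (8): [0], [1], [2], [3], [4], [5], [6], [7]
  1-simplices (24): (24 of them)
  2-simplices (16): [0,1,3], [0,1,6], [0,2,6], [0,2,7], [0,3,5], [0,5,7], [1,2,3], [1,2,4], [1,4,7], [1,6,7], [2,3,7], [2,4,5], [2,5,6], [3,5,6], [3,6,7], [4,5,7]

giving chain groups C_0 ≅ Z^8, C_1 ≅ Z^24, C_2 ≅ Z^16.

The boundary map ∂_1: C_1 → C_0 sends each edge [p,q] (with p < q) to q − p.
As a 8×24 matrix over Z this has rank 7, with invariant factors (1,1,1,1,1,1,1).

∂_2: C_2 → C_1 acts by ∂[p,q,r] = [q,r] − [p,r] + [p,q]. For instance
  ∂[4,5,7] = [5,7] − [4,7] + [4,5],
  ∂[0,5,7] = [5,7] − [0,7] + [0,5].
This gives a 24×16 integer matrix of rank 15; reducing to Smith normal form yields diagonal entries (1,1,1,1,1,1,1,1,1,1,1,1,1,1,1).

Computing H_k = (kernel of ∂_k) / (image of ∂_{k+1}):

  H_0: rank C_0 − rank ∂_1 = 8 − 7 = 1, and the invariant factors of ∂_1 are all 1, so H_0 = Z.

H_0 = Z.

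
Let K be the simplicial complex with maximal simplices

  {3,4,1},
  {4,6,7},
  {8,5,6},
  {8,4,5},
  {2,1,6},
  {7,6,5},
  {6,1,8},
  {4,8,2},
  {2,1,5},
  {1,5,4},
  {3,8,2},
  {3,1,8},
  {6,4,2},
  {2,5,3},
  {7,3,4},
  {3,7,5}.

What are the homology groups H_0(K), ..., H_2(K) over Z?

H_0 = Z,  H_1 = Z^2,  H_2 = Z.

Take the total order 1 < 2 < 3 < 4 < 5 < 6 < 7 < 8 on the vertex set. Then K (dimension 2) consists of the simplices:

  0-simplices (8): [1], [2], [3], [4], [5], [6], [7], [8]
  1-simplices (24): (24 of them)
  2-simplices (16): [1,2,5], [1,2,6], [1,3,4], [1,3,8], [1,4,5], [1,6,8], [2,3,5], [2,3,8], [2,4,6], [2,4,8], [3,4,7], [3,5,7], [4,5,8], [4,6,7], [5,6,7], [5,6,8]

so the chain groups are C_0 ≅ Z^8, C_1 ≅ Z^24, C_2 ≅ Z^16.

The boundary map ∂_1: C_1 → C_0 is given by ∂[p,q] = [q] − [p].
This gives a 8×24 integer matrix of rank 7; reducing to Smith normal form yields diagonal entries (1,1,1,1,1,1,1).

∂_2: C_2 → C_1 sends each 2-simplex [p,q,r] to [q,r] − [p,r] + [p,q]. For instance
  ∂[2,4,8] = [4,8] − [2,8] + [2,4],
  ∂[1,4,5] = [4,5] − [1,5] + [1,4].
This gives a 24×16 integer matrix of rank 15; reducing to Smith normal form yields diagonal entries (1,1,1,1,1,1,1,1,1,1,1,1,1,1,1).

Computing H_k = (kernel of ∂_k) / (image of ∂_{k+1}):

  H_0: rank C_0 − rank ∂_1 = 8 − 7 = 1, and the invariant factors of ∂_1 are all 1, so H_0 ≅ Z.
  H_1: rank ker ∂_1 − rank ∂_2 = (24 − 7) − 15 = 2, and the invariant factors of ∂_2 are all 1, so H_1 ≅ Z^2.
  H_2: rank ker ∂_2 − rank ∂_3 = (16 − 15) − 0 = 1, and there is no ∂_3, so H_2 ≅ Z.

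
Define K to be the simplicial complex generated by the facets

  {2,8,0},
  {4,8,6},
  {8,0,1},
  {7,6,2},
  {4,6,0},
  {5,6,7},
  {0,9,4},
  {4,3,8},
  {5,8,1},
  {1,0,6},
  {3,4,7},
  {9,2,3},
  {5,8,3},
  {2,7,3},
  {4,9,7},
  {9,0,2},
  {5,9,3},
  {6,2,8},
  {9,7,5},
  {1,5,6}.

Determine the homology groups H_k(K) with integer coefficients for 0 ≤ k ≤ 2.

We work with the vertex ordering 0 < 1 < 2 < 3 < 4 < 5 < 6 < 7 < 8 < 9. The simplices of K, each written with vertices in increasing order, are:

  0-simplices (10): [0], [1], [2], [3], [4], [5], [6], [7], [8], [9]
  1-simplices (30): (30 of them)
  2-simplices (20): (20 of them)

giving chain groups C_0 ≅ Z^10, C_1 ≅ Z^30, C_2 ≅ Z^20.

The boundary map ∂_1: C_1 → C_0 sends each edge [p,q] (with p < q) to q − p. For instance
  ∂[3,8] = [8] − [3].
As a 10×30 matrix over Z this has rank 9, with invariant factors (1,1,1,1,1,1,1,1,1).

∂_2: C_2 → C_1 acts by ∂[p,q,r] = [q,r] − [p,r] + [p,q]. For instance
  ∂[0,4,9] = [4,9] − [0,9] + [0,4],
  ∂[3,5,9] = [5,9] − [3,9] + [3,5].
This gives a 30×20 integer matrix of rank 20; reducing to Smith normal form yields diagonal entries (1,1,1,1,1,1,1,1,1,1,1,1,1,1,1,1,1,1,1,2).

Computing H_k = (kernel of ∂_k) / (image of ∂_{k+1}):

  H_0: rank C_0 − rank ∂_1 = 10 − 9 = 1, and the invariant factors of ∂_1 are all 1, so H_0 = Z.
  H_1: rank ker ∂_1 − rank ∂_2 = (30 − 9) − 20 = 1, and ∂_2 has invariant factor 2 > 1, so H_1 = Z × Z/2.
  H_2: rank ker ∂_2 − rank ∂_3 = (20 − 20) − 0 = 0, and there is no ∂_3, so H_2 = 0.

(K is a triangulation of the Klein bottle.)

H_0 = Z,  H_1 = Z × Z/2,  H_2 = 0.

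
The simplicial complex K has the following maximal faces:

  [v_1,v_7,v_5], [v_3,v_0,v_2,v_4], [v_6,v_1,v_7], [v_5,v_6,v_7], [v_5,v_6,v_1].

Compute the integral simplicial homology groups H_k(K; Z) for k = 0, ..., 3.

Take the total order v_0 < v_1 < v_2 < v_3 < v_4 < v_5 < v_6 < v_7 on the vertex set. Then K (dimension 3) consists of the simplices:

  0-simplices (8): [v_0], [v_1], [v_2], [v_3], [v_4], [v_5], [v_6], [v_7]
  1-simplices (12): [v_0,v_2], [v_0,v_3], [v_0,v_4], [v_1,v_5], [v_1,v_6], [v_1,v_7], [v_2,v_3], [v_2,v_4], [v_3,v_4], [v_5,v_6], [v_5,v_7], [v_6,v_7]
  2-simplices (8): [v_0,v_2,v_3], [v_0,v_2,v_4], [v_0,v_3,v_4], [v_1,v_5,v_6], [v_1,v_5,v_7], [v_1,v_6,v_7], [v_2,v_3,v_4], [v_5,v_6,v_7]
  3-simplices (1): [v_0,v_2,v_3,v_4]

giving chain groups C_0 ≅ Z^8, C_1 ≅ Z^12, C_2 ≅ Z^8, C_3 ≅ Z^1.

The boundary map ∂_1: C_1 → C_0 is given by ∂[p,q] = [q] − [p].
The resulting 8×12 matrix has rank 6, and its Smith normal form has invariant factors (1,1,1,1,1,1).

The boundary map ∂_2: C_2 → C_1 acts by ∂[p,q,r] = [q,r] − [p,r] + [p,q]. For instance
  ∂[v_1,v_5,v_7] = [v_5,v_7] − [v_1,v_7] + [v_1,v_5],
  ∂[v_0,v_2,v_4] = [v_2,v_4] − [v_0,v_4] + [v_0,v_2].
The resulting 12×8 matrix has rank 6, and its Smith normal form has invariant factors (1,1,1,1,1,1).

Boundary ∂_3: C_3 → C_2 sends each 3-simplex σ to the alternating sum Σ_i (−1)^i (σ with its i-th vertex removed). For instance
  ∂[v_0,v_2,v_3,v_4] = [v_2,v_3,v_4] − [v_0,v_3,v_4] + [v_0,v_2,v_4] − [v_0,v_2,v_3].
As a 8×1 matrix over Z this has rank 1, with invariant factors (1).

Now H_k = ker ∂_k / im ∂_{k+1}, so:

  H_0: rank C_0 − rank ∂_1 = 8 − 6 = 2, and the invariant factors of ∂_1 are all 1, so H_0 = Z^2.
  H_1: rank ker ∂_1 − rank ∂_2 = (12 − 6) − 6 = 0, and the invariant factors of ∂_2 are all 1, so H_1 = 0.
  H_2: rank ker ∂_2 − rank ∂_3 = (8 − 6) − 1 = 1, and the invariant factors of ∂_3 are all 1, so H_2 = Z.
  H_3: rank ker ∂_3 − rank ∂_4 = (1 − 1) − 0 = 0, and there is no ∂_4, so H_3 = 0.

(K is a triangulation of the disjoint union of the 3-simplex and the 2-sphere S^2.)

H_0 ≅ Z^2,  H_1 = 0,  H_2 ≅ Z,  H_3 = 0.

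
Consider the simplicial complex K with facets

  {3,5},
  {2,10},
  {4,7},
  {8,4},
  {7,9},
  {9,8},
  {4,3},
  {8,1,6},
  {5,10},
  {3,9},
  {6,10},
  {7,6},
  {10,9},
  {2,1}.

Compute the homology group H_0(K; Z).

K has 10 vertices, 16 edges, 1 triangle.
rank ∂_0 = 0, rank ∂_1 = 9 ⇒ b_0 = 10 − 0 − 9 = 1; all invariant factors of ∂_1 are 1 so no torsion. So H_0 = Z.

H_0 = Z.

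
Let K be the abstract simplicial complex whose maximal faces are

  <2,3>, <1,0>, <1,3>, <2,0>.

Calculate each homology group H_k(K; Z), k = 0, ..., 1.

Order the vertices as 0 < 1 < 2 < 3. Listing each simplex with vertices in this order, K has dimension 1 with simplices:

  0-simplices (4): [0], [1], [2], [3]
  1-simplices (4): [0,1], [0,2], [1,3], [2,3]

giving chain groups C_0 ≅ Z^4, C_1 ≅ Z^4.

∂_1: C_1 → C_0 sends each edge [p,q] (with p < q) to q − p.
The resulting 4×4 matrix has rank 3, and its Smith normal form has invariant factors (1,1,1).

Computing H_k = (kernel of ∂_k) / (image of ∂_{k+1}):

  H_0: rank C_0 − rank ∂_1 = 4 − 3 = 1, and the invariant factors of ∂_1 are all 1, so H_0 = Z.
  H_1: rank ker ∂_1 − rank ∂_2 = (4 − 3) − 0 = 1, and there is no ∂_2, so H_1 = Z.

As a check, the Euler characteristic is 4 − 4 = 0, which agrees with 1 − 1 = 0.

H_0 = Z,  H_1 = Z.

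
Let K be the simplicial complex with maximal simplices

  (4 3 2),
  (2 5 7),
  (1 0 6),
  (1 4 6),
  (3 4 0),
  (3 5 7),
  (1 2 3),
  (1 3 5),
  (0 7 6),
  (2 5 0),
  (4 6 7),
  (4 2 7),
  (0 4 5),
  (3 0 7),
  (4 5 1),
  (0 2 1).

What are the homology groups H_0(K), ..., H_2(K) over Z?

H_0 = Z,  H_1 = Z^2,  H_2 = Z.

Fix the vertex order 0 < 1 < 2 < 3 < 4 < 5 < 6 < 7 and write every simplex with vertices in increasing order. Then dim K = 2 and the simplices of K are:

  0-simplices (8): [0], [1], [2], [3], [4], [5], [6], [7]
  1-simplices (24): (24 of them)
  2-simplices (16): [0,1,2], [0,1,6], [0,2,5], [0,3,4], [0,3,7], [0,4,5], [0,6,7], [1,2,3], [1,3,5], [1,4,5], [1,4,6], [2,3,4], [2,4,7], [2,5,7], [3,5,7], [4,6,7]

so the chain groups are C_0 ≅ Z^8, C_1 ≅ Z^24, C_2 ≅ Z^16.

The boundary map ∂_1: C_1 → C_0 is given by ∂[p,q] = [q] − [p]. For instance
  ∂[0,1] = [1] − [0].
The 8×24 boundary matrix has rank 7 and Smith normal form diag(1,1,1,1,1,1,1).

The boundary map ∂_2: C_2 → C_1 sends each 2-simplex [p,q,r] to [q,r] − [p,r] + [p,q]. For instance
  ∂[1,4,6] = [4,6] − [1,6] + [1,4],
  ∂[1,3,5] = [3,5] − [1,5] + [1,3].
As a 24×16 matrix over Z this has rank 15, with invariant factors (1,1,1,1,1,1,1,1,1,1,1,1,1,1,1).

Computing H_k = (kernel of ∂_k) / (image of ∂_{k+1}):

  H_0: rank C_0 − rank ∂_1 = 8 − 7 = 1, and the invariant factors of ∂_1 are all 1, so H_0 = Z.
  H_1: rank ker ∂_1 − rank ∂_2 = (24 − 7) − 15 = 2, and the invariant factors of ∂_2 are all 1, so H_1 = Z^2.
  H_2: rank ker ∂_2 − rank ∂_3 = (16 − 15) − 0 = 1, and there is no ∂_3, so H_2 = Z.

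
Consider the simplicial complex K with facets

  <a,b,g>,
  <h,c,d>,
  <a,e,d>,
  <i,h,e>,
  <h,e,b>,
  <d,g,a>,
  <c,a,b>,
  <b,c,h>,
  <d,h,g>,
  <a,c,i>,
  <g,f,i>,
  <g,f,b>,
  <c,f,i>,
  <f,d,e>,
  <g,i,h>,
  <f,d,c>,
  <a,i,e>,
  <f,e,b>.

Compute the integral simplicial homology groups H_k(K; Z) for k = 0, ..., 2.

We work with the vertex ordering a < b < c < d < e < f < g < h < i. The simplices of K, each written with vertices in increasing order, are:

  0-simplices (9): a, b, c, d, e, f, g, h, i
  1-simplices (27): ab, ac, ad, ae, ag, ai, bc, be, bf, bg, bh, cd, cf, ch, ci, de, df, dg, dh, ef, eh, ei, fg, fi, gh, gi, hi
  2-simplices (18): abc, abg, aci, ade, adg, aei, bch, bef, beh, bfg, cdf, cdh, cfi, def, dgh, ehi, fgi, ghi

so the chain groups are C_0 ≅ Z^9, C_1 ≅ Z^27, C_2 ≅ Z^18.

∂_1: C_1 → C_0 sends each edge [p,q] (with p < q) to q − p. For instance
  ∂eh = h − e.
As a 9×27 matrix over Z this has rank 8, with invariant factors (1,1,1,1,1,1,1,1).

The boundary map ∂_2: C_2 → C_1 acts by ∂[p,q,r] = [q,r] − [p,r] + [p,q]. For instance
  ∂dgh = gh − dh + dg,
  ∂beh = eh − bh + be.
The resulting 27×18 matrix has rank 17, and its Smith normal form has invariant factors (1,1,1,1,1,1,1,1,1,1,1,1,1,1,1,1,1).

Reading off H_k = ker ∂_k / im ∂_{k+1}:

  H_0: rank C_0 − rank ∂_1 = 9 − 8 = 1, and the invariant factors of ∂_1 are all 1, so H_0 ≅ Z.
  H_1: rank ker ∂_1 − rank ∂_2 = (27 − 8) − 17 = 2, and the invariant factors of ∂_2 are all 1, so H_1 ≅ Z^2.
  H_2: rank ker ∂_2 − rank ∂_3 = (18 − 17) − 0 = 1, and there is no ∂_3, so H_2 ≅ Z.

H_0 ≅ Z,  H_1 ≅ Z^2,  H_2 ≅ Z.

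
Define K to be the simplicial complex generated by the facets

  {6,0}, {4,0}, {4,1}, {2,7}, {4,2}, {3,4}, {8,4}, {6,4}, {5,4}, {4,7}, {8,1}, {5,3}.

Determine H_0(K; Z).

We work with the vertex ordering 0 < 1 < 2 < 3 < 4 < 5 < 6 < 7 < 8. The simplices of K, each written with vertices in increasing order, are:

  0-simplices (9): [0], [1], [2], [3], [4], [5], [6], [7], [8]
  1-simplices (12): [0,4], [0,6], [1,4], [1,8], [2,4], [2,7], [3,4], [3,5], [4,5], [4,6], [4,7], [4,8]

Hence C_0 ≅ Z^9, C_1 ≅ Z^12.

∂_1: C_1 → C_0 maps an edge to its endpoints' difference, ∂[p,q] = q − p. For instance
  ∂[3,5] = [5] − [3].
The resulting 9×12 matrix has rank 8, and its Smith normal form has invariant factors (1,1,1,1,1,1,1,1).

Reading off H_k = ker ∂_k / im ∂_{k+1}:

  H_0: rank C_0 − rank ∂_1 = 9 − 8 = 1, and the invariant factors of ∂_1 are all 1, so H_0 = Z.

H_0 ≅ Z.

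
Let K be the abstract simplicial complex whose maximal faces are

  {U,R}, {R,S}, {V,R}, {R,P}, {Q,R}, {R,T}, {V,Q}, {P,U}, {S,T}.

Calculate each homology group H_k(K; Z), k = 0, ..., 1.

Fix the vertex order P < Q < R < S < T < U < V and write every simplex with vertices in increasing order. Then dim K = 1 and the simplices of K are:

  0-simplices (7): P, Q, R, S, T, U, V
  1-simplices (9): PR, PU, QR, QV, RS, RT, RU, RV, ST

Hence C_0 ≅ Z^7, C_1 ≅ Z^9.

∂_1: C_1 → C_0 maps an edge to its endpoints' difference, ∂[p,q] = q − p. For instance
  ∂ST = T − S.
As a 7×9 matrix over Z this has rank 6, with invariant factors (1,1,1,1,1,1).

Now H_k = ker ∂_k / im ∂_{k+1}, so:

  H_0: rank C_0 − rank ∂_1 = 7 − 6 = 1, and the invariant factors of ∂_1 are all 1, so H_0 = Z.
  H_1: rank ker ∂_1 − rank ∂_2 = (9 − 6) − 0 = 3, and there is no ∂_2, so H_1 = Z^3.

As a check, the Euler characteristic is 7 − 9 = -2, which agrees with 1 − 3 = -2.

H_0 ≅ Z,  H_1 ≅ Z^3.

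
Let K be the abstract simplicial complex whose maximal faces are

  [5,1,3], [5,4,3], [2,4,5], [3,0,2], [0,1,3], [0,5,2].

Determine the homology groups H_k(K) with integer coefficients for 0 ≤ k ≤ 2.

H_0 ≅ Z,  H_1 ≅ Z,  H_2 = 0.

Take the total order 0 < 1 < 2 < 3 < 4 < 5 on the vertex set. Then K (dimension 2) consists of the simplices:

  0-simplices (6): [0], [1], [2], [3], [4], [5]
  1-simplices (12): [0,1], [0,2], [0,3], [0,5], [1,3], [1,5], [2,3], [2,4], [2,5], [3,4], [3,5], [4,5]
  2-simplices (6): [0,1,3], [0,2,3], [0,2,5], [1,3,5], [2,4,5], [3,4,5]

giving chain groups C_0 ≅ Z^6, C_1 ≅ Z^12, C_2 ≅ Z^6.

The boundary map ∂_1: C_1 → C_0 sends each edge [p,q] (with p < q) to q − p. For instance
  ∂[1,5] = [5] − [1].
This gives a 6×12 integer matrix of rank 5; reducing to Smith normal form yields diagonal entries (1,1,1,1,1).

Boundary ∂_2: C_2 → C_1 maps a triangle to the signed sum of its edges. For instance
  ∂[0,1,3] = [1,3] − [0,3] + [0,1],
  ∂[0,2,5] = [2,5] − [0,5] + [0,2].
The resulting 12×6 matrix has rank 6, and its Smith normal form has invariant factors (1,1,1,1,1,1).

Reading off H_k = ker ∂_k / im ∂_{k+1}:

  H_0: rank C_0 − rank ∂_1 = 6 − 5 = 1, and the invariant factors of ∂_1 are all 1, so H_0 = Z.
  H_1: rank ker ∂_1 − rank ∂_2 = (12 − 5) − 6 = 1, and the invariant factors of ∂_2 are all 1, so H_1 = Z.
  H_2: rank ker ∂_2 − rank ∂_3 = (6 − 6) − 0 = 0, and there is no ∂_3, so H_2 = 0.

As a check, the Euler characteristic is 6 − 12 + 6 = 0, which agrees with 1 − 1 + 0 = 0.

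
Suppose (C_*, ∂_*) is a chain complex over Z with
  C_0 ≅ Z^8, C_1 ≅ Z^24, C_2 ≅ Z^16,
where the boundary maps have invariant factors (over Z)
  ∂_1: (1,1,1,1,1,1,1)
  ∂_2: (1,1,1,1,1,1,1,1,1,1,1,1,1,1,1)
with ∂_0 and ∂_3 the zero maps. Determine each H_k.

H_0 ≅ Z,  H_1 ≅ Z^2,  H_2 ≅ Z.

H_0: b_0 = 8 − 0 − 7 = 1; torsion from ∂_1 factors > 1: none. So H_0 ≅ Z.
H_1: b_1 = 24 − 7 − 15 = 2; torsion from ∂_2 factors > 1: none. So H_1 ≅ Z^2.
H_2: b_2 = 16 − 15 − 0 = 1; torsion from ∂_3 factors > 1: none. So H_2 ≅ Z.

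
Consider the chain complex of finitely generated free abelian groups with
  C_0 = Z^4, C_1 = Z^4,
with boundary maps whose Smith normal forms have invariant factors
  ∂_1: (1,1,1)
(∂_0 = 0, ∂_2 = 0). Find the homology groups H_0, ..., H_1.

H_0: b_0 = 4 − 0 − 3 = 1; torsion from ∂_1 factors > 1: none. So H_0 = Z.
H_1: b_1 = 4 − 3 − 0 = 1; torsion from ∂_2 factors > 1: none. So H_1 = Z.

H_0 = Z,  H_1 = Z.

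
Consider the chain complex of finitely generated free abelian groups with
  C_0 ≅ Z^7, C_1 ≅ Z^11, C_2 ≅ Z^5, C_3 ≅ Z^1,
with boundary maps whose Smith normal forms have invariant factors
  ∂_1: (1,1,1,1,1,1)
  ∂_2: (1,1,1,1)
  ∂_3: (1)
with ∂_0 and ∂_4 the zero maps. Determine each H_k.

H_0 ≅ Z,  H_1 ≅ Z,  H_2 = 0,  H_3 = 0.

H_0: b_0 = 7 − 0 − 6 = 1; torsion from ∂_1 factors > 1: none. So H_0 ≅ Z.
H_1: b_1 = 11 − 6 − 4 = 1; torsion from ∂_2 factors > 1: none. So H_1 ≅ Z.
H_2: b_2 = 5 − 4 − 1 = 0; torsion from ∂_3 factors > 1: none. So H_2 ≅ 0.
H_3: b_3 = 1 − 1 − 0 = 0; torsion from ∂_4 factors > 1: none. So H_3 ≅ 0.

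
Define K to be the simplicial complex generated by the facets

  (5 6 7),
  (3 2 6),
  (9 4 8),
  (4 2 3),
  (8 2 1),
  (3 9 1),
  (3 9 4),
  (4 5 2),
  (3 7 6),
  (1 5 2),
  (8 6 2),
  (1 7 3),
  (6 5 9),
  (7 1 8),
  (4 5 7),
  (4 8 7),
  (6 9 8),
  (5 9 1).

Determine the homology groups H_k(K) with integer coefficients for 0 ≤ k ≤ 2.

Fix the vertex order 1 < 2 < 3 < 4 < 5 < 6 < 7 < 8 < 9 and write every simplex with vertices in increasing order. Then dim K = 2 and the simplices of K are:

  0-simplices (9): [1], [2], [3], [4], [5], [6], [7], [8], [9]
  1-simplices (27): (27 of them)
  2-simplices (18): [1,2,5], [1,2,8], [1,3,7], [1,3,9], [1,5,9], [1,7,8], [2,3,4], [2,3,6], [2,4,5], [2,6,8], [3,4,9], [3,6,7], [4,5,7], [4,7,8], [4,8,9], [5,6,7], [5,6,9], [6,8,9]

so the chain groups are C_0 ≅ Z^9, C_1 ≅ Z^27, C_2 ≅ Z^18.

Boundary ∂_1: C_1 → C_0 is given by ∂[p,q] = [q] − [p].
This gives a 9×27 integer matrix of rank 8; reducing to Smith normal form yields diagonal entries (1,1,1,1,1,1,1,1).

The boundary map ∂_2: C_2 → C_1 acts by ∂[p,q,r] = [q,r] − [p,r] + [p,q]. For instance
  ∂[1,3,7] = [3,7] − [1,7] + [1,3],
  ∂[2,3,6] = [3,6] − [2,6] + [2,3].
The 27×18 boundary matrix has rank 17 and Smith normal form diag(1,1,1,1,1,1,1,1,1,1,1,1,1,1,1,1,1).

Reading off H_k = ker ∂_k / im ∂_{k+1}:

  H_0: rank C_0 − rank ∂_1 = 9 − 8 = 1, and the invariant factors of ∂_1 are all 1, so H_0 = Z.
  H_1: rank ker ∂_1 − rank ∂_2 = (27 − 8) − 17 = 2, and the invariant factors of ∂_2 are all 1, so H_1 = Z^2.
  H_2: rank ker ∂_2 − rank ∂_3 = (18 − 17) − 0 = 1, and there is no ∂_3, so H_2 = Z.

H_0 ≅ Z,  H_1 ≅ Z^2,  H_2 ≅ Z.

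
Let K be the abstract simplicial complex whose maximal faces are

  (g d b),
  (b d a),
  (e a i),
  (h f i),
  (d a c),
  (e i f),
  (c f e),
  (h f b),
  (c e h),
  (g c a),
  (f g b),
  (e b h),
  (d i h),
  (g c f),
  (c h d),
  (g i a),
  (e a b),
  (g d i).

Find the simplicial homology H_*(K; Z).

H_0 ≅ Z,  H_1 ≅ Z ⊕ Z/2Z,  H_2 = 0.

We work with the vertex ordering a < b < c < d < e < f < g < h < i. The simplices of K, each written with vertices in increasing order, are:

  0-simplices (9): a, b, c, d, e, f, g, h, i
  1-simplices (27): ab, ac, ad, ae, ag, ai, bd, be, bf, bg, bh, cd, ce, cf, cg, ch, dg, dh, di, ef, eh, ei, fg, fh, fi, gi, hi
  2-simplices (18): abd, abe, acd, acg, aei, agi, bdg, beh, bfg, bfh, cdh, cef, ceh, cfg, dgi, dhi, efi, fhi

so the chain groups are C_0 ≅ Z^9, C_1 ≅ Z^27, C_2 ≅ Z^18.

Boundary ∂_1: C_1 → C_0 sends each edge [p,q] (with p < q) to q − p. For instance
  ∂ce = e − c.
This gives a 9×27 integer matrix of rank 8; reducing to Smith normal form yields diagonal entries (1,1,1,1,1,1,1,1).

The boundary map ∂_2: C_2 → C_1 sends each 2-simplex [p,q,r] to [q,r] − [p,r] + [p,q]. For instance
  ∂fhi = hi − fi + fh,
  ∂efi = fi − ei + ef.
The resulting 27×18 matrix has rank 18, and its Smith normal form has invariant factors (1,1,1,1,1,1,1,1,1,1,1,1,1,1,1,1,1,2).

Computing H_k = (kernel of ∂_k) / (image of ∂_{k+1}):

  H_0: rank C_0 − rank ∂_1 = 9 − 8 = 1, and the invariant factors of ∂_1 are all 1, so H_0 ≅ Z.
  H_1: rank ker ∂_1 − rank ∂_2 = (27 − 8) − 18 = 1, and ∂_2 has invariant factor 2 > 1, so H_1 ≅ Z ⊕ Z/2Z.
  H_2: rank ker ∂_2 − rank ∂_3 = (18 − 18) − 0 = 0, and there is no ∂_3, so H_2 ≅ 0.

As a check, the Euler characteristic is 9 − 27 + 18 = 0, which agrees with 1 − 1 + 0 = 0.
(K is a triangulation of the Klein bottle.)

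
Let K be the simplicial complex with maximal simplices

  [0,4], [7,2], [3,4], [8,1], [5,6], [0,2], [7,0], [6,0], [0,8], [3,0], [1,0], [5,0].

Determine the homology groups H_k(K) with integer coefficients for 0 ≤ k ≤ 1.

H_0 ≅ Z,  H_1 ≅ Z^4.

We work with the vertex ordering 0 < 1 < 2 < 3 < 4 < 5 < 6 < 7 < 8. The simplices of K, each written with vertices in increasing order, are:

  0-simplices (9): [0], [1], [2], [3], [4], [5], [6], [7], [8]
  1-simplices (12): [0,1], [0,2], [0,3], [0,4], [0,5], [0,6], [0,7], [0,8], [1,8], [2,7], [3,4], [5,6]

Hence C_0 ≅ Z^9, C_1 ≅ Z^12.

∂_1: C_1 → C_0 is given by ∂[p,q] = [q] − [p].
As a 9×12 matrix over Z this has rank 8, with invariant factors (1,1,1,1,1,1,1,1).

From H_k ≅ ker(∂_k) / im(∂_{k+1}) we obtain:

  H_0: rank C_0 − rank ∂_1 = 9 − 8 = 1, and the invariant factors of ∂_1 are all 1, so H_0 = Z.
  H_1: rank ker ∂_1 − rank ∂_2 = (12 − 8) − 0 = 4, and there is no ∂_2, so H_1 = Z^4.

As a check, the Euler characteristic is 9 − 12 = -3, which agrees with 1 − 4 = -3.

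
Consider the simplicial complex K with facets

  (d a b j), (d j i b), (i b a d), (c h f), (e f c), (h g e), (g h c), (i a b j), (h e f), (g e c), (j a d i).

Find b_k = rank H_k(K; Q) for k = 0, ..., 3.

Order the vertices as a < b < c < d < e < f < g < h < i < j. Listing each simplex with vertices in this order, K has dimension 3 with simplices:

  0-simplices (10): a, b, c, d, e, f, g, h, i, j
  1-simplices (19): ab, ad, ai, aj, bd, bi, bj, ce, cf, cg, ch, di, dj, ef, eg, eh, fh, gh, ij
  2-simplices (16): abd, abi, abj, adi, adj, aij, bdi, bdj, bij, cef, ceg, cfh, cgh, dij, efh, egh
  3-simplices (5): abdi, abdj, abij, adij, bdij

giving chain groups C_0 ≅ Z^10, C_1 ≅ Z^19, C_2 ≅ Z^16, C_3 ≅ Z^5.

The boundary map ∂_1: C_1 → C_0 sends each edge [p,q] (with p < q) to q − p. For instance
  ∂cg = g − c.
This gives a 10×19 integer matrix of rank 8; reducing to Smith normal form yields diagonal entries (1,1,1,1,1,1,1,1).

∂_2: C_2 → C_1 maps a triangle to the signed sum of its edges. For instance
  ∂efh = fh − eh + ef,
  ∂adj = dj − aj + ad.
The resulting 19×16 matrix has rank 11, and its Smith normal form has invariant factors (1,1,1,1,1,1,1,1,1,1,1).

The boundary map ∂_3: C_3 → C_2 sends each 3-simplex σ to the alternating sum Σ_i (−1)^i (σ with its i-th vertex removed). For instance
  ∂abdi = bdi − adi + abi − abd,
  ∂adij = dij − aij + adj − adi.
As a 16×5 matrix over Z this has rank 4, with invariant factors (1,1,1,1).

Reading off H_k = ker ∂_k / im ∂_{k+1}:

  H_0: rank C_0 − rank ∂_1 = 10 − 8 = 2, and the invariant factors of ∂_1 are all 1, so H_0 = Z^2.
  H_1: rank ker ∂_1 − rank ∂_2 = (19 − 8) − 11 = 0, and the invariant factors of ∂_2 are all 1, so H_1 = 0.
  H_2: rank ker ∂_2 − rank ∂_3 = (16 − 11) − 4 = 1, and the invariant factors of ∂_3 are all 1, so H_2 = Z.
  H_3: rank ker ∂_3 − rank ∂_4 = (5 − 4) − 0 = 1, and there is no ∂_4, so H_3 = Z.

(K is a triangulation of the disjoint union of the 2-sphere S^2 and the 3-sphere S^3.)

Hence the Betti numbers are b_0 = 2, b_1 = 0, b_2 = 1, b_3 = 1.

b_0 = 2, b_1 = 0, b_2 = 1, b_3 = 1.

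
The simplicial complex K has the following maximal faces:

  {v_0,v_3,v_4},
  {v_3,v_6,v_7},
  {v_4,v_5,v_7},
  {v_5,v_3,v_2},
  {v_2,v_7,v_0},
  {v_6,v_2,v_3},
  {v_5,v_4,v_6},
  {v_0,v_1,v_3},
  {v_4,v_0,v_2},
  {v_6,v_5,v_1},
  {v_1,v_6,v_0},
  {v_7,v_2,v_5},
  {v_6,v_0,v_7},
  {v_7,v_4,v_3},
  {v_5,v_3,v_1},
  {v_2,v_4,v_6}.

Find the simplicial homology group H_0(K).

Order the vertices as v_0 < v_1 < v_2 < v_3 < v_4 < v_5 < v_6 < v_7. Listing each simplex with vertices in this order, K has dimension 2 with simplices:

  0-simplices (8): [v_0], [v_1], [v_2], [v_3], [v_4], [v_5], [v_6], [v_7]
  1-simplices (24): (24 of them)
  2-simplices (16): (16 of them)

so the chain groups are C_0 ≅ Z^8, C_1 ≅ Z^24, C_2 ≅ Z^16.

Boundary ∂_1: C_1 → C_0 is given by ∂[p,q] = [q] − [p]. For instance
  ∂[v_5,v_6] = [v_6] − [v_5].
The resulting 8×24 matrix has rank 7, and its Smith normal form has invariant factors (1,1,1,1,1,1,1).

The boundary map ∂_2: C_2 → C_1 sends each 2-simplex [p,q,r] to [q,r] − [p,r] + [p,q]. For instance
  ∂[v_0,v_2,v_4] = [v_2,v_4] − [v_0,v_4] + [v_0,v_2],
  ∂[v_2,v_5,v_7] = [v_5,v_7] − [v_2,v_7] + [v_2,v_5].
The 24×16 boundary matrix has rank 15 and Smith normal form diag(1,1,1,1,1,1,1,1,1,1,1,1,1,1,1).

Reading off H_k = ker ∂_k / im ∂_{k+1}:

  H_0: rank C_0 − rank ∂_1 = 8 − 7 = 1, and the invariant factors of ∂_1 are all 1, so H_0 = Z.

H_0 = Z.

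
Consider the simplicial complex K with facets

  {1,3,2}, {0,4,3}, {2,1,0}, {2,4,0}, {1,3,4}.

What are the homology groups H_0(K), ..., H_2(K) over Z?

H_0 ≅ Z,  H_1 ≅ Z,  H_2 = 0.

We work with the vertex ordering 0 < 1 < 2 < 3 < 4. The simplices of K, each written with vertices in increasing order, are:

  0-simplices (5): [0], [1], [2], [3], [4]
  1-simplices (10): [0,1], [0,2], [0,3], [0,4], [1,2], [1,3], [1,4], [2,3], [2,4], [3,4]
  2-simplices (5): [0,1,2], [0,2,4], [0,3,4], [1,2,3], [1,3,4]

giving chain groups C_0 ≅ Z^5, C_1 ≅ Z^10, C_2 ≅ Z^5.

The boundary map ∂_1: C_1 → C_0 maps an edge to its endpoints' difference, ∂[p,q] = q − p. For instance
  ∂[0,2] = [2] − [0].
The 5×10 boundary matrix has rank 4 and Smith normal form diag(1,1,1,1).

The boundary map ∂_2: C_2 → C_1 sends each 2-simplex [p,q,r] to [q,r] − [p,r] + [p,q]. For instance
  ∂[0,3,4] = [3,4] − [0,4] + [0,3],
  ∂[0,2,4] = [2,4] − [0,4] + [0,2].
The resulting 10×5 matrix has rank 5, and its Smith normal form has invariant factors (1,1,1,1,1).

From H_k ≅ ker(∂_k) / im(∂_{k+1}) we obtain:

  H_0: rank C_0 − rank ∂_1 = 5 − 4 = 1, and the invariant factors of ∂_1 are all 1, so H_0 ≅ Z.
  H_1: rank ker ∂_1 − rank ∂_2 = (10 − 4) − 5 = 1, and the invariant factors of ∂_2 are all 1, so H_1 ≅ Z.
  H_2: rank ker ∂_2 − rank ∂_3 = (5 − 5) − 0 = 0, and there is no ∂_3, so H_2 ≅ 0.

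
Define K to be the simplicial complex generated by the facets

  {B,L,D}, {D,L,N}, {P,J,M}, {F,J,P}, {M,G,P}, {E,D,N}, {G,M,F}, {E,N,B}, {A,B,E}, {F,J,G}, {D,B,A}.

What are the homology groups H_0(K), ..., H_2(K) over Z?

H_0 ≅ Z^2,  H_1 ≅ Z^2,  H_2 = 0.

Fix the vertex order A < B < D < E < F < G < J < L < M < N < P and write every simplex with vertices in increasing order. Then dim K = 2 and the simplices of K are:

  0-simplices (11): A, B, D, E, F, G, J, L, M, N, P
  1-simplices (22): AB, AD, AE, BD, BE, BL, BN, DE, DL, DN, EN, FG, FJ, FM, FP, GJ, GM, GP, JM, JP, LN, MP
  2-simplices (11): ABD, ABE, BDL, BEN, DEN, DLN, FGJ, FGM, FJP, GMP, JMP

Hence C_0 ≅ Z^11, C_1 ≅ Z^22, C_2 ≅ Z^11.

∂_1: C_1 → C_0 sends each edge [p,q] (with p < q) to q − p. For instance
  ∂LN = N − L.
This gives a 11×22 integer matrix of rank 9; reducing to Smith normal form yields diagonal entries (1,1,1,1,1,1,1,1,1).

The boundary map ∂_2: C_2 → C_1 maps a triangle to the signed sum of its edges. For instance
  ∂BDL = DL − BL + BD,
  ∂FGJ = GJ − FJ + FG.
This gives a 22×11 integer matrix of rank 11; reducing to Smith normal form yields diagonal entries (1,1,1,1,1,1,1,1,1,1,1).

Reading off H_k = ker ∂_k / im ∂_{k+1}:

  H_0: rank C_0 − rank ∂_1 = 11 − 9 = 2, and the invariant factors of ∂_1 are all 1, so H_0 = Z^2.
  H_1: rank ker ∂_1 − rank ∂_2 = (22 − 9) − 11 = 2, and the invariant factors of ∂_2 are all 1, so H_1 = Z^2.
  H_2: rank ker ∂_2 − rank ∂_3 = (11 − 11) − 0 = 0, and there is no ∂_3, so H_2 = 0.

As a check, the Euler characteristic is 11 − 22 + 11 = 0, which agrees with 2 − 2 + 0 = 0.
(K is a triangulation of the disjoint union of the Möbius band and the cylinder S^1 x I.)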